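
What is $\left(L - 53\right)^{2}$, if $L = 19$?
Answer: $1156$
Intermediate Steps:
$\left(L - 53\right)^{2} = \left(19 - 53\right)^{2} = \left(-34\right)^{2} = 1156$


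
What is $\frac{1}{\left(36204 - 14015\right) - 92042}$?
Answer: $- \frac{1}{69853} \approx -1.4316 \cdot 10^{-5}$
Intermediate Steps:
$\frac{1}{\left(36204 - 14015\right) - 92042} = \frac{1}{22189 - 92042} = \frac{1}{-69853} = - \frac{1}{69853}$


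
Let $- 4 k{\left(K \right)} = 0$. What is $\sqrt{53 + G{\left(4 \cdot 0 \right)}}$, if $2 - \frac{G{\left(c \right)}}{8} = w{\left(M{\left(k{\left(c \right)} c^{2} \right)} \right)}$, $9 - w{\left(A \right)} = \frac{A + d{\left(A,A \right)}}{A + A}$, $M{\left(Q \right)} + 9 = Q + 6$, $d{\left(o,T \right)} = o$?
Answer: $\sqrt{5} \approx 2.2361$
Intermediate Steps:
$k{\left(K \right)} = 0$ ($k{\left(K \right)} = \left(- \frac{1}{4}\right) 0 = 0$)
$M{\left(Q \right)} = -3 + Q$ ($M{\left(Q \right)} = -9 + \left(Q + 6\right) = -9 + \left(6 + Q\right) = -3 + Q$)
$w{\left(A \right)} = 8$ ($w{\left(A \right)} = 9 - \frac{A + A}{A + A} = 9 - \frac{2 A}{2 A} = 9 - 2 A \frac{1}{2 A} = 9 - 1 = 8$)
$G{\left(c \right)} = -48$ ($G{\left(c \right)} = 16 - 64 = -48$)
$\sqrt{53 + G{\left(4 \cdot 0 \right)}} = \sqrt{53 - 48} = \sqrt{5}$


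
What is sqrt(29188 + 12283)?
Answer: sqrt(41471) ≈ 203.64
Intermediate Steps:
sqrt(29188 + 12283) = sqrt(41471)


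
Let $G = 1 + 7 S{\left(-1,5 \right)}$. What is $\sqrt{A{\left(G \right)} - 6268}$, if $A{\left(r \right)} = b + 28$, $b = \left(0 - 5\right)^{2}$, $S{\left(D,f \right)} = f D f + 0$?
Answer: $i \sqrt{6215} \approx 78.835 i$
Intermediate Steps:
$S{\left(D,f \right)} = D f^{2}$ ($S{\left(D,f \right)} = D f f + 0 = D f^{2} + 0 = D f^{2}$)
$G = -174$ ($G = 1 + 7 \left(- 5^{2}\right) = 1 + 7 \left(\left(-1\right) 25\right) = 1 + 7 \left(-25\right) = 1 - 175 = -174$)
$b = 25$ ($b = \left(-5\right)^{2} = 25$)
$A{\left(r \right)} = 53$ ($A{\left(r \right)} = 25 + 28 = 53$)
$\sqrt{A{\left(G \right)} - 6268} = \sqrt{53 - 6268} = \sqrt{-6215} = i \sqrt{6215}$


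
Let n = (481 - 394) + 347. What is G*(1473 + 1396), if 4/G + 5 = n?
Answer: 11476/429 ≈ 26.751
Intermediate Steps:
n = 434 (n = 87 + 347 = 434)
G = 4/429 (G = 4/(-5 + 434) = 4/429 ≈ 0.0093240)
G*(1473 + 1396) = 4*(1473 + 1396)/429 = (4/429)*2869 = 11476/429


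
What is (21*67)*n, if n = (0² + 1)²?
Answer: 1407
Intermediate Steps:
n = 1 (n = (0 + 1)² = 1² = 1)
(21*67)*n = (21*67)*1 = 1407*1 = 1407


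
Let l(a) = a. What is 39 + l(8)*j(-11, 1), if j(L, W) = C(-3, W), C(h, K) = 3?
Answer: 63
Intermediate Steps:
j(L, W) = 3
39 + l(8)*j(-11, 1) = 39 + 8*3 = 39 + 24 = 63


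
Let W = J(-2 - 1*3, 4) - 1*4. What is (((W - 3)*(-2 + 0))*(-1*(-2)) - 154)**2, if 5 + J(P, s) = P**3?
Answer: 155236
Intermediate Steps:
J(P, s) = -5 + P**3
W = -134 (W = (-5 + (-2 - 1*3)**3) - 1*4 = (-5 + (-2 - 3)**3) - 4 = (-5 + (-5)**3) - 4 = (-5 - 125) - 4 = -130 - 4 = -134)
(((W - 3)*(-2 + 0))*(-1*(-2)) - 154)**2 = (((-134 - 3)*(-2 + 0))*(-1*(-2)) - 154)**2 = (-137*(-2)*2 - 154)**2 = (274*2 - 154)**2 = (548 - 154)**2 = 394**2 = 155236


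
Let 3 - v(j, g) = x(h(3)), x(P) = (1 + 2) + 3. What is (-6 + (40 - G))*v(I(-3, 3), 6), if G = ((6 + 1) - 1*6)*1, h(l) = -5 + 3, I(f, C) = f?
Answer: -99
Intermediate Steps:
h(l) = -2
x(P) = 6 (x(P) = 3 + 3 = 6)
v(j, g) = -3 (v(j, g) = 3 - 1*6 = 3 - 6 = -3)
G = 1 (G = (7 - 6)*1 = 1*1 = 1)
(-6 + (40 - G))*v(I(-3, 3), 6) = (-6 + (40 - 1*1))*(-3) = (-6 + (40 - 1))*(-3) = (-6 + 39)*(-3) = 33*(-3) = -99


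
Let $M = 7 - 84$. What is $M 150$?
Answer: $-11550$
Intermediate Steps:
$M = -77$ ($M = 7 - 84 = -77$)
$M 150 = \left(-77\right) 150 = -11550$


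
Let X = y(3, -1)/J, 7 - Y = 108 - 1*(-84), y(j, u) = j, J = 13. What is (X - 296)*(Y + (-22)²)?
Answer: -88435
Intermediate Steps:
Y = -185 (Y = 7 - (108 - 1*(-84)) = 7 - (108 + 84) = 7 - 1*192 = 7 - 192 = -185)
X = 3/13 ≈ 0.23077
(X - 296)*(Y + (-22)²) = (3/13 - 296)*(-185 + (-22)²) = -3845*(-185 + 484)/13 = -3845/13*299 = -88435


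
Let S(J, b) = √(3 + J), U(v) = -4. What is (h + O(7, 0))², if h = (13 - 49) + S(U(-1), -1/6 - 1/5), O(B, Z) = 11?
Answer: (25 - I)² ≈ 624.0 - 50.0*I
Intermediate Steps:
h = -36 + I (h = (13 - 49) + √(3 - 4) = -36 + √(-1) = -36 + I ≈ -36.0 + 1.0*I)
(h + O(7, 0))² = ((-36 + I) + 11)² = (-25 + I)²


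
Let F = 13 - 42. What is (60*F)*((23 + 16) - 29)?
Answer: -17400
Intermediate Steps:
F = -29
(60*F)*((23 + 16) - 29) = (60*(-29))*((23 + 16) - 29) = -1740*(39 - 29) = -1740*10 = -17400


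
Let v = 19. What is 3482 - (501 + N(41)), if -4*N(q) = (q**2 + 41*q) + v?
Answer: 15305/4 ≈ 3826.3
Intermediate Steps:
N(q) = -19/4 - 41*q/4 - q**2/4 (N(q) = -((q**2 + 41*q) + 19)/4 = -(19 + q**2 + 41*q)/4 = -19/4 - 41*q/4 - q**2/4)
3482 - (501 + N(41)) = 3482 - (501 + (-19/4 - 41/4*41 - 1/4*41**2)) = 3482 - (501 + (-19/4 - 1681/4 - 1/4*1681)) = 3482 - (501 + (-19/4 - 1681/4 - 1681/4)) = 3482 - (501 - 3381/4) = 3482 - 1*(-1377/4) = 3482 + 1377/4 = 15305/4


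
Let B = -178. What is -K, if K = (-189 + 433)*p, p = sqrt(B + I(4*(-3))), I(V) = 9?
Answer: -3172*I ≈ -3172.0*I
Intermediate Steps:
p = 13*I (p = sqrt(-178 + 9) = sqrt(-169) = 13*I ≈ 13.0*I)
K = 3172*I (K = (-189 + 433)*(13*I) = 244*(13*I) = 3172*I ≈ 3172.0*I)
-K = -3172*I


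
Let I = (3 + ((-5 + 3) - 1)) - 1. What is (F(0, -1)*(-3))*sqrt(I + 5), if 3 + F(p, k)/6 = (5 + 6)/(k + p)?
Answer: 504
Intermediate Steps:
F(p, k) = -18 + 66/(k + p) (F(p, k) = -18 + 6*((5 + 6)/(k + p)) = -18 + 6*(11/(k + p)) = -18 + 66/(k + p))
I = -1 (I = (3 + (-2 - 1)) - 1 = (3 - 3) - 1 = 0 - 1 = -1)
(F(0, -1)*(-3))*sqrt(I + 5) = ((6*(11 - 3*(-1) - 3*0)/(-1 + 0))*(-3))*sqrt(-1 + 5) = ((6*(11 + 3 + 0)/(-1))*(-3))*sqrt(4) = ((6*(-1)*14)*(-3))*2 = -84*(-3)*2 = 252*2 = 504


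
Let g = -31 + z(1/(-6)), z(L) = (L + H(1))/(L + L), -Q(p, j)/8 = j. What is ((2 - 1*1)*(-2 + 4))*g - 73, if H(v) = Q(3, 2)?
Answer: -38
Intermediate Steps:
Q(p, j) = -8*j
H(v) = -16 (H(v) = -8*2 = -16)
z(L) = (-16 + L)/(2*L) (z(L) = (L - 16)/(L + L) = (-16 + L)/((2*L)) = (-16 + L)*(1/(2*L)) = (-16 + L)/(2*L))
g = 35/2 (g = -31 + (-16 + 1/(-6))/(2*(1/(-6))) = -31 + (-16 - 1/6)/(2*(-1/6)) = -31 + (1/2)*(-6)*(-97/6) = -31 + 97/2 = 35/2 ≈ 17.500)
((2 - 1*1)*(-2 + 4))*g - 73 = ((2 - 1*1)*(-2 + 4))*(35/2) - 73 = ((2 - 1)*2)*(35/2) - 73 = (1*2)*(35/2) - 73 = 2*(35/2) - 73 = 35 - 73 = -38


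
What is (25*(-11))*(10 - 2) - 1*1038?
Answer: -3238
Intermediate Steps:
(25*(-11))*(10 - 2) - 1*1038 = -275*8 - 1038 = -2200 - 1038 = -3238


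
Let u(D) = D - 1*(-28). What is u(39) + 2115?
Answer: 2182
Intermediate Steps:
u(D) = 28 + D (u(D) = D + 28 = 28 + D)
u(39) + 2115 = (28 + 39) + 2115 = 67 + 2115 = 2182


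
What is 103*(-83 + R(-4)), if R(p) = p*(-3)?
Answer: -7313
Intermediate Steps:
R(p) = -3*p
103*(-83 + R(-4)) = 103*(-83 - 3*(-4)) = 103*(-83 + 12) = 103*(-71) = -7313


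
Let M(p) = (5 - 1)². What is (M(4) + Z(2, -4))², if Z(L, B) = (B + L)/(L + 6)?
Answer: 3969/16 ≈ 248.06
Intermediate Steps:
M(p) = 16 (M(p) = 4² = 16)
Z(L, B) = (B + L)/(6 + L)
(M(4) + Z(2, -4))² = (16 + (-4 + 2)/(6 + 2))² = (16 - 2/8)² = (16 + (⅛)*(-2))² = (16 - ¼)² = (63/4)² = 3969/16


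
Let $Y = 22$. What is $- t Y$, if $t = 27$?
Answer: $-594$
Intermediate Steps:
$- t Y = \left(-1\right) 27 \cdot 22 = \left(-27\right) 22 = -594$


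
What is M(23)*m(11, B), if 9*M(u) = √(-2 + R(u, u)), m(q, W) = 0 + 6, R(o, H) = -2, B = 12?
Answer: 4*I/3 ≈ 1.3333*I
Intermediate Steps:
m(q, W) = 6
M(u) = 2*I/9 (M(u) = √(-2 - 2)/9 = √(-4)/9 = (2*I)/9 = 2*I/9)
M(23)*m(11, B) = (2*I/9)*6 = 4*I/3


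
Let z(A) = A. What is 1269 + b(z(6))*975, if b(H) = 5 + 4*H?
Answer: 29544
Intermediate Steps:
1269 + b(z(6))*975 = 1269 + (5 + 4*6)*975 = 1269 + (5 + 24)*975 = 1269 + 29*975 = 1269 + 28275 = 29544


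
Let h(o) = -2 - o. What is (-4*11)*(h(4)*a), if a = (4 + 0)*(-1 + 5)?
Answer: 4224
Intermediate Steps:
a = 16 (a = 4*4 = 16)
(-4*11)*(h(4)*a) = (-4*11)*((-2 - 1*4)*16) = -44*(-2 - 4)*16 = -(-264)*16 = -44*(-96) = 4224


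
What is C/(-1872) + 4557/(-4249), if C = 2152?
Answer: -315617/142038 ≈ -2.2221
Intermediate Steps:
C/(-1872) + 4557/(-4249) = 2152/(-1872) + 4557/(-4249) = 2152*(-1/1872) + 4557*(-1/4249) = -269/234 - 651/607 = -315617/142038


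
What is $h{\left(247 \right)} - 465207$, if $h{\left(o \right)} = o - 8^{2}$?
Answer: $-465024$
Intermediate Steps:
$h{\left(o \right)} = -64 + o$ ($h{\left(o \right)} = o - 64 = -64 + o$)
$h{\left(247 \right)} - 465207 = \left(-64 + 247\right) - 465207 = 183 - 465207 = -465024$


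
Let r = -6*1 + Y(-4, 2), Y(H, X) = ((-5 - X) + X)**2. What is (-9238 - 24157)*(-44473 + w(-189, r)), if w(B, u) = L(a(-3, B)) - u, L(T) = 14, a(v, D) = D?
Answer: 1485342810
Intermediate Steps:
Y(H, X) = 25 (Y(H, X) = (-5)**2 = 25)
r = 19 (r = -6*1 + 25 = -6 + 25 = 19)
w(B, u) = 14 - u
(-9238 - 24157)*(-44473 + w(-189, r)) = (-9238 - 24157)*(-44473 + (14 - 1*19)) = -33395*(-44473 + (14 - 19)) = -33395*(-44473 - 5) = -33395*(-44478) = 1485342810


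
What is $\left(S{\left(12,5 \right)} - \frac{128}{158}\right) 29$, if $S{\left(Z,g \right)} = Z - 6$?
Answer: $\frac{11890}{79} \approx 150.51$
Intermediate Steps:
$S{\left(Z,g \right)} = -6 + Z$
$\left(S{\left(12,5 \right)} - \frac{128}{158}\right) 29 = \left(\left(-6 + 12\right) - \frac{128}{158}\right) 29 = \left(6 - \frac{64}{79}\right) 29 = \frac{410}{79} \cdot 29 = \frac{11890}{79}$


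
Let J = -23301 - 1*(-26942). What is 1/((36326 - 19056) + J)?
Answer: 1/20911 ≈ 4.7822e-5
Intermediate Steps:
J = 3641 (J = -23301 + 26942 = 3641)
1/((36326 - 19056) + J) = 1/((36326 - 19056) + 3641) = 1/(17270 + 3641) = 1/20911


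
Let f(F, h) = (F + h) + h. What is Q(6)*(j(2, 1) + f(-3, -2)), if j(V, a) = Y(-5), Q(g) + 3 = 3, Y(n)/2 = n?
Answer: 0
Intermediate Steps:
Y(n) = 2*n
Q(g) = 0 (Q(g) = -3 + 3 = 0)
j(V, a) = -10 (j(V, a) = 2*(-5) = -10)
f(F, h) = F + 2*h
Q(6)*(j(2, 1) + f(-3, -2)) = 0*(-10 + (-3 + 2*(-2))) = 0*(-10 + (-3 - 4)) = 0*(-10 - 7) = 0*(-17) = 0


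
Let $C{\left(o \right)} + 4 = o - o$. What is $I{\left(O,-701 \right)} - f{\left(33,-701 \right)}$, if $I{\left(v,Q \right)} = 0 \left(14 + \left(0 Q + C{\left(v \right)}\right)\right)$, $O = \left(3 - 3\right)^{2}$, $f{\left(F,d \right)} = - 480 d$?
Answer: $-336480$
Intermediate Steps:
$C{\left(o \right)} = -4$ ($C{\left(o \right)} = -4 + \left(o - o\right) = -4 + 0 = -4$)
$O = 0$ ($O = 0^{2} = 0$)
$I{\left(v,Q \right)} = 0$ ($I{\left(v,Q \right)} = 0 \left(14 - \left(4 + 0 Q\right)\right) = 0 \left(14 + \left(0 - 4\right)\right) = 0 \left(14 - 4\right) = 0 \cdot 10 = 0$)
$I{\left(O,-701 \right)} - f{\left(33,-701 \right)} = 0 - \left(-480\right) \left(-701\right) = 0 - 336480 = -336480$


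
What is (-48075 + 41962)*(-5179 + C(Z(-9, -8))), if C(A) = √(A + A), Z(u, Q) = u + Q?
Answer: 31659227 - 6113*I*√34 ≈ 3.1659e+7 - 35645.0*I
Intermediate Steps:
Z(u, Q) = Q + u
C(A) = √2*√A (C(A) = √(2*A) = √2*√A)
(-48075 + 41962)*(-5179 + C(Z(-9, -8))) = (-48075 + 41962)*(-5179 + √2*√(-8 - 9)) = -6113*(-5179 + √2*√(-17)) = -6113*(-5179 + √2*(I*√17)) = -6113*(-5179 + I*√34) = 31659227 - 6113*I*√34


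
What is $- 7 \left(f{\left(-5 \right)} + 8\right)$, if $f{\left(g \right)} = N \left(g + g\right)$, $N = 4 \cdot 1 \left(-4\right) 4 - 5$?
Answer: $-4886$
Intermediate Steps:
$N = -69$ ($N = 4 \left(\left(-4\right) 4\right) - 5 = 4 \left(-16\right) - 5 = -64 - 5 = -69$)
$f{\left(g \right)} = - 138 g$ ($f{\left(g \right)} = - 69 \left(g + g\right) = - 69 \cdot 2 g = - 138 g$)
$- 7 \left(f{\left(-5 \right)} + 8\right) = - 7 \left(\left(-138\right) \left(-5\right) + 8\right) = - 7 \left(690 + 8\right) = \left(-7\right) 698 = -4886$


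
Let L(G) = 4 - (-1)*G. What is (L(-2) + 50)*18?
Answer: 936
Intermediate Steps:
L(G) = 4 + G
(L(-2) + 50)*18 = ((4 - 2) + 50)*18 = (2 + 50)*18 = 52*18 = 936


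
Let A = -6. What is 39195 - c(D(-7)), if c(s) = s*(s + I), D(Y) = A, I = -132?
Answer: 38367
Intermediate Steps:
D(Y) = -6
c(s) = s*(-132 + s) (c(s) = s*(s - 132) = s*(-132 + s))
39195 - c(D(-7)) = 39195 - (-6)*(-132 - 6) = 39195 - (-6)*(-138) = 39195 - 1*828 = 39195 - 828 = 38367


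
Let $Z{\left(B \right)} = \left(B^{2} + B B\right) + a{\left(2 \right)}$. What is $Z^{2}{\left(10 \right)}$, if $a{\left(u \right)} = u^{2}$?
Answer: $41616$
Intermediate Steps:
$Z{\left(B \right)} = 4 + 2 B^{2}$ ($Z{\left(B \right)} = \left(B^{2} + B B\right) + 2^{2} = \left(B^{2} + B^{2}\right) + 4 = 2 B^{2} + 4 = 4 + 2 B^{2}$)
$Z^{2}{\left(10 \right)} = \left(4 + 2 \cdot 10^{2}\right)^{2} = \left(4 + 2 \cdot 100\right)^{2} = \left(4 + 200\right)^{2} = 204^{2} = 41616$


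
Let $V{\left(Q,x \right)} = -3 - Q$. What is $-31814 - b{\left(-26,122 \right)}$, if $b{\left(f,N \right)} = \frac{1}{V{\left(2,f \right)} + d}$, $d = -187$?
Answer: $- \frac{6108287}{192} \approx -31814.0$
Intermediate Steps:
$b{\left(f,N \right)} = - \frac{1}{192}$ ($b{\left(f,N \right)} = \frac{1}{\left(-3 - 2\right) - 187} = \frac{1}{-5 - 187} = \frac{1}{-192} = - \frac{1}{192}$)
$-31814 - b{\left(-26,122 \right)} = -31814 - - \frac{1}{192} = -31814 + \frac{1}{192} = - \frac{6108287}{192}$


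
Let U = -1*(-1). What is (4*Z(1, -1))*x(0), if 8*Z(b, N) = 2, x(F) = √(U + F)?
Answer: 1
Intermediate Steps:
U = 1
x(F) = √(1 + F)
Z(b, N) = ¼ (Z(b, N) = (⅛)*2 = ¼)
(4*Z(1, -1))*x(0) = (4*(¼))*√(1 + 0) = 1*√1 = 1*1 = 1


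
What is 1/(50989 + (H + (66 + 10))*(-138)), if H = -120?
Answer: 1/57061 ≈ 1.7525e-5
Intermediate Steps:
1/(50989 + (H + (66 + 10))*(-138)) = 1/(50989 + (-120 + (66 + 10))*(-138)) = 1/(50989 + (-120 + 76)*(-138)) = 1/(50989 - 44*(-138)) = 1/(50989 + 6072) = 1/57061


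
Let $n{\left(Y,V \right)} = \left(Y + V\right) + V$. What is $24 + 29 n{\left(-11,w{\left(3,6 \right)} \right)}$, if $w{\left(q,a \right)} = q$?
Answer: $-121$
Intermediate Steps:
$n{\left(Y,V \right)} = Y + 2 V$ ($n{\left(Y,V \right)} = \left(V + Y\right) + V = Y + 2 V$)
$24 + 29 n{\left(-11,w{\left(3,6 \right)} \right)} = 24 + 29 \left(-11 + 2 \cdot 3\right) = 24 + 29 \left(-11 + 6\right) = 24 + 29 \left(-5\right) = 24 - 145 = -121$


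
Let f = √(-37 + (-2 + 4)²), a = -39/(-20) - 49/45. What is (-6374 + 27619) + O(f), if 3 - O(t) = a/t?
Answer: 21248 + 31*I*√33/1188 ≈ 21248.0 + 0.1499*I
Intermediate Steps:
a = 31/36 (a = -39*(-1/20) - 49*1/45 = 39/20 - 49/45 = 31/36 ≈ 0.86111)
f = I*√33 (f = √(-37 + 2²) = √(-37 + 4) = √(-33) = I*√33 ≈ 5.7446*I)
O(t) = 3 - 31/(36*t)
(-6374 + 27619) + O(f) = (-6374 + 27619) + (3 - 31*(-I*√33/33)/36) = 21245 + (3 - (-31)*I*√33/1188) = 21245 + (3 + 31*I*√33/1188) = 21248 + 31*I*√33/1188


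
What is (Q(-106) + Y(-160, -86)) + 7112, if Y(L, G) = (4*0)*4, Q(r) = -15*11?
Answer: 6947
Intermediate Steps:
Q(r) = -165
Y(L, G) = 0 (Y(L, G) = 0*4 = 0)
(Q(-106) + Y(-160, -86)) + 7112 = (-165 + 0) + 7112 = -165 + 7112 = 6947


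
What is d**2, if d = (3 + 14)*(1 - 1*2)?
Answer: 289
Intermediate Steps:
d = -17 (d = 17*(1 - 2) = 17*(-1) = -17)
d**2 = (-17)**2 = 289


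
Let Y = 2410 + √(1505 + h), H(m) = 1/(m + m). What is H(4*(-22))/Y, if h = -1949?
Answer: I/(352*(√111 - 1205*I)) ≈ -2.3574e-6 + 2.0612e-8*I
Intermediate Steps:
H(m) = 1/(2*m)
Y = 2410 + 2*I*√111 (Y = 2410 + √(1505 - 1949) = 2410 + √(-444) = 2410 + 2*I*√111 ≈ 2410.0 + 21.071*I)
H(4*(-22))/Y = (1/(2*((4*(-22)))))/(2410 + 2*I*√111) = ((½)/(-88))/(2410 + 2*I*√111) = ((½)*(-1/88))/(2410 + 2*I*√111) = -1/(176*(2410 + 2*I*√111))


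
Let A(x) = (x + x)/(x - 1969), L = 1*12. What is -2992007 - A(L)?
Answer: -5855357675/1957 ≈ -2.9920e+6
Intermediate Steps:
L = 12
A(x) = 2*x/(-1969 + x) (A(x) = (2*x)/(-1969 + x) = 2*x/(-1969 + x))
-2992007 - A(L) = -2992007 - 2*12/(-1969 + 12) = -2992007 - 2*12/(-1957) = -2992007 - 2*12*(-1)/1957 = -2992007 - 1*(-24/1957) = -2992007 + 24/1957 = -5855357675/1957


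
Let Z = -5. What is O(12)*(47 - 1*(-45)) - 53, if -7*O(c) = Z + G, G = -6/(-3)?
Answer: -95/7 ≈ -13.571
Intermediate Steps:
G = 2 (G = -6*(-⅓) = 2)
O(c) = 3/7 (O(c) = -(-5 + 2)/7 = -⅐*(-3) = 3/7)
O(12)*(47 - 1*(-45)) - 53 = 3*(47 - 1*(-45))/7 - 53 = 3*(47 + 45)/7 - 53 = (3/7)*92 - 53 = 276/7 - 53 = -95/7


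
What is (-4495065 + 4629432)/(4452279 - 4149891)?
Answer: 44789/100796 ≈ 0.44435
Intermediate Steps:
(-4495065 + 4629432)/(4452279 - 4149891) = 134367/302388 = 134367*(1/302388) = 44789/100796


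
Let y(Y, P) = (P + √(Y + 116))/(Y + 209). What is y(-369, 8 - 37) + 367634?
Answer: 58821469/160 - I*√253/160 ≈ 3.6763e+5 - 0.099412*I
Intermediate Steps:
y(Y, P) = (P + √(116 + Y))/(209 + Y)
y(-369, 8 - 37) + 367634 = ((8 - 37) + √(116 - 369))/(209 - 369) + 367634 = (-29 + √(-253))/(-160) + 367634 = -(-29 + I*√253)/160 + 367634 = (29/160 - I*√253/160) + 367634 = 58821469/160 - I*√253/160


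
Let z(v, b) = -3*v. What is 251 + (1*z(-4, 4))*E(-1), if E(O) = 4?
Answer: 299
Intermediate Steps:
251 + (1*z(-4, 4))*E(-1) = 251 + (1*(-3*(-4)))*4 = 251 + (1*12)*4 = 251 + 12*4 = 251 + 48 = 299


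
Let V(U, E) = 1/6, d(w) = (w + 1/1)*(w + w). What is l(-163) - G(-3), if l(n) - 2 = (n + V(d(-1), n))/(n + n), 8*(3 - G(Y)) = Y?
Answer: -3425/3912 ≈ -0.87551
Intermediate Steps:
G(Y) = 3 - Y/8
d(w) = 2*w*(1 + w) (d(w) = (w + 1)*(2*w) = (1 + w)*(2*w) = 2*w*(1 + w))
V(U, E) = ⅙
l(n) = 2 + (⅙ + n)/(2*n) (l(n) = 2 + (n + ⅙)/(n + n) = 2 + (⅙ + n)/((2*n)) = 2 + (⅙ + n)*(1/(2*n)) = 2 + (⅙ + n)/(2*n))
l(-163) - G(-3) = (1/12)*(1 + 30*(-163))/(-163) - (3 - ⅛*(-3)) = (1/12)*(-1/163)*(1 - 4890) - (3 + 3/8) = (1/12)*(-1/163)*(-4889) - 1*27/8 = 4889/1956 - 27/8 = -3425/3912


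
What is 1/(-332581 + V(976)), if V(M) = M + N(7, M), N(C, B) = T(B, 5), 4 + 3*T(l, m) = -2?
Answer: -1/331607 ≈ -3.0156e-6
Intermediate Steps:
T(l, m) = -2 (T(l, m) = -4/3 + (1/3)*(-2) = -4/3 - 2/3 = -2)
N(C, B) = -2
V(M) = -2 + M (V(M) = M - 2 = -2 + M)
1/(-332581 + V(976)) = 1/(-332581 + (-2 + 976)) = 1/(-332581 + 974) = 1/(-331607) = -1/331607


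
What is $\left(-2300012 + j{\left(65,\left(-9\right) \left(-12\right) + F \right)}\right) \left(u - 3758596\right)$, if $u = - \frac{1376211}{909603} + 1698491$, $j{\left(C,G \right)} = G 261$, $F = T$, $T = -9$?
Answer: $\frac{1420508391270095666}{303201} \approx 4.685 \cdot 10^{12}$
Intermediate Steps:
$F = -9$
$j{\left(C,G \right)} = 261 G$
$u = \frac{514983710954}{303201}$ ($u = \left(-1376211\right) \frac{1}{909603} + 1698491 = - \frac{458737}{303201} + 1698491 = \frac{514983710954}{303201} \approx 1.6985 \cdot 10^{6}$)
$\left(-2300012 + j{\left(65,\left(-9\right) \left(-12\right) + F \right)}\right) \left(u - 3758596\right) = \left(-2300012 + 261 \left(\left(-9\right) \left(-12\right) - 9\right)\right) \left(\frac{514983710954}{303201} - 3758596\right) = \left(-2300012 + 261 \left(108 - 9\right)\right) \left(- \frac{624626354842}{303201}\right) = \left(-2300012 + 261 \cdot 99\right) \left(- \frac{624626354842}{303201}\right) = \left(-2300012 + 25839\right) \left(- \frac{624626354842}{303201}\right) = \left(-2274173\right) \left(- \frac{624626354842}{303201}\right) = \frac{1420508391270095666}{303201}$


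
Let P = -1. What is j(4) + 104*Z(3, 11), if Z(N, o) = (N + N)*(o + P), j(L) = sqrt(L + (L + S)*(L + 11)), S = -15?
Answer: 6240 + I*sqrt(161) ≈ 6240.0 + 12.689*I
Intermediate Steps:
j(L) = sqrt(L + (-15 + L)*(11 + L)) (j(L) = sqrt(L + (L - 15)*(L + 11)) = sqrt(L + (-15 + L)*(11 + L)))
Z(N, o) = 2*N*(-1 + o) (Z(N, o) = (N + N)*(o - 1) = (2*N)*(-1 + o) = 2*N*(-1 + o))
j(4) + 104*Z(3, 11) = sqrt(-165 + 4**2 - 3*4) + 104*(2*3*(-1 + 11)) = sqrt(-165 + 16 - 12) + 104*(2*3*10) = sqrt(-161) + 104*60 = I*sqrt(161) + 6240 = 6240 + I*sqrt(161)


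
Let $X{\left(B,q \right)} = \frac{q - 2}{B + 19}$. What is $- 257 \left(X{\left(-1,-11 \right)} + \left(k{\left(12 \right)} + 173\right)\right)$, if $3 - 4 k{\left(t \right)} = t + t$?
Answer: $- \frac{1545341}{36} \approx -42926.0$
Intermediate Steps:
$k{\left(t \right)} = \frac{3}{4} - \frac{t}{2}$ ($k{\left(t \right)} = \frac{3}{4} - \frac{t + t}{4} = \frac{3}{4} - \frac{2 t}{4} = \frac{3}{4} - \frac{t}{2}$)
$X{\left(B,q \right)} = \frac{-2 + q}{19 + B}$
$- 257 \left(X{\left(-1,-11 \right)} + \left(k{\left(12 \right)} + 173\right)\right) = - 257 \left(\frac{-2 - 11}{19 - 1} + \left(\left(\frac{3}{4} - 6\right) + 173\right)\right) = - 257 \left(\frac{1}{18} \left(-13\right) + \left(\left(\frac{3}{4} - 6\right) + 173\right)\right) = - 257 \left(\frac{1}{18} \left(-13\right) + \left(- \frac{21}{4} + 173\right)\right) = - 257 \left(- \frac{13}{18} + \frac{671}{4}\right) = \left(-257\right) \frac{6013}{36} = - \frac{1545341}{36}$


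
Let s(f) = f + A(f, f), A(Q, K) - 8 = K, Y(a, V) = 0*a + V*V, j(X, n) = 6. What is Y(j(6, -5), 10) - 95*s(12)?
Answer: -2940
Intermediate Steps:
Y(a, V) = V**2 (Y(a, V) = 0 + V**2 = V**2)
A(Q, K) = 8 + K
s(f) = 8 + 2*f (s(f) = f + (8 + f) = 8 + 2*f)
Y(j(6, -5), 10) - 95*s(12) = 10**2 - 95*(8 + 2*12) = 100 - 95*(8 + 24) = 100 - 95*32 = 100 - 3040 = -2940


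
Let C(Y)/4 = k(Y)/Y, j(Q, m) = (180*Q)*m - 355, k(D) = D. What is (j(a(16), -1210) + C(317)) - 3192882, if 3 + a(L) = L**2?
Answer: -58296633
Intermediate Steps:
a(L) = -3 + L**2
j(Q, m) = -355 + 180*Q*m (j(Q, m) = 180*Q*m - 355 = -355 + 180*Q*m)
C(Y) = 4 (C(Y) = 4*(Y/Y) = 4*1 = 4)
(j(a(16), -1210) + C(317)) - 3192882 = ((-355 + 180*(-3 + 16**2)*(-1210)) + 4) - 3192882 = ((-355 + 180*(-3 + 256)*(-1210)) + 4) - 3192882 = ((-355 + 180*253*(-1210)) + 4) - 3192882 = ((-355 - 55103400) + 4) - 3192882 = (-55103755 + 4) - 3192882 = -55103751 - 3192882 = -58296633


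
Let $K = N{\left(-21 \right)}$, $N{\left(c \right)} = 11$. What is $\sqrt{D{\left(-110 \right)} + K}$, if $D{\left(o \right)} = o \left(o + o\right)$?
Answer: $\sqrt{24211} \approx 155.6$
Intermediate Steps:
$D{\left(o \right)} = 2 o^{2}$ ($D{\left(o \right)} = o 2 o = 2 o^{2}$)
$K = 11$
$\sqrt{D{\left(-110 \right)} + K} = \sqrt{2 \left(-110\right)^{2} + 11} = \sqrt{2 \cdot 12100 + 11} = \sqrt{24200 + 11} = \sqrt{24211}$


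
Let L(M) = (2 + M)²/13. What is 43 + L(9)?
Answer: 680/13 ≈ 52.308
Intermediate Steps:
L(M) = (2 + M)²/13 (L(M) = (2 + M)²*(1/13) = (2 + M)²/13)
43 + L(9) = 43 + (2 + 9)²/13 = 43 + (1/13)*11² = 43 + (1/13)*121 = 43 + 121/13 = 680/13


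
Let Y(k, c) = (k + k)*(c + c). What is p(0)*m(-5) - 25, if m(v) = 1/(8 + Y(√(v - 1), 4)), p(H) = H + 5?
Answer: 5*(-80*√6 + 39*I)/(8*(-I + 2*√6)) ≈ -24.975 - 0.12247*I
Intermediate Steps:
p(H) = 5 + H
Y(k, c) = 4*c*k (Y(k, c) = (2*k)*(2*c) = 4*c*k)
m(v) = 1/(8 + 16*√(-1 + v)) (m(v) = 1/(8 + 4*4*√(v - 1)) = 1/(8 + 4*4*√(-1 + v)) = 1/(8 + 16*√(-1 + v)))
p(0)*m(-5) - 25 = (5 + 0)*(1/(8*(1 + 2*√(-1 - 5)))) - 25 = 5*(1/(8*(1 + 2*√(-6)))) - 25 = 5*(1/(8*(1 + 2*(I*√6)))) - 25 = 5*(1/(8*(1 + 2*I*√6))) - 25 = 5/(8*(1 + 2*I*√6)) - 25 = -25 + 5/(8*(1 + 2*I*√6))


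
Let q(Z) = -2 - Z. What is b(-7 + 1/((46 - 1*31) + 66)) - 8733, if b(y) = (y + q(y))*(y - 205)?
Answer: -673031/81 ≈ -8309.0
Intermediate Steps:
b(y) = 410 - 2*y (b(y) = (y + (-2 - y))*(y - 205) = -2*(-205 + y) = 410 - 2*y)
b(-7 + 1/((46 - 1*31) + 66)) - 8733 = (410 - 2*(-7 + 1/((46 - 1*31) + 66))) - 8733 = (410 - 2*(-7 + 1/((46 - 31) + 66))) - 8733 = (410 - 2*(-7 + 1/(15 + 66))) - 8733 = (410 - 2*(-7 + 1/81)) - 8733 = (410 - 2*(-566/81)) - 8733 = (410 + 1132/81) - 8733 = 34342/81 - 8733 = -673031/81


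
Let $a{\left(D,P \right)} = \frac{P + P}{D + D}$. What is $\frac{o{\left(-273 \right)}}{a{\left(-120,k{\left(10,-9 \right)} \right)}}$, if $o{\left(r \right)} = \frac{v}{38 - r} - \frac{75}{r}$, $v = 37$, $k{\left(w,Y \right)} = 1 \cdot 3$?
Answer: $- \frac{445680}{28301} \approx -15.748$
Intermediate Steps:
$k{\left(w,Y \right)} = 3$
$a{\left(D,P \right)} = \frac{P}{D}$ ($a{\left(D,P \right)} = \frac{2 P}{2 D} = 2 P \frac{1}{2 D} = \frac{P}{D}$)
$o{\left(r \right)} = - \frac{75}{r} + \frac{37}{38 - r}$ ($o{\left(r \right)} = \frac{37}{38 - r} - \frac{75}{r} = - \frac{75}{r} + \frac{37}{38 - r}$)
$\frac{o{\left(-273 \right)}}{a{\left(-120,k{\left(10,-9 \right)} \right)}} = \frac{2 \frac{1}{-273} \frac{1}{-38 - 273} \left(1425 - -15288\right)}{3 \frac{1}{-120}} = \frac{2 \left(- \frac{1}{273}\right) \frac{1}{-311} \left(1425 + 15288\right)}{3 \left(- \frac{1}{120}\right)} = \frac{2 \left(- \frac{1}{273}\right) \left(- \frac{1}{311}\right) 16713}{- \frac{1}{40}} = \frac{11142}{28301} \left(-40\right) = - \frac{445680}{28301}$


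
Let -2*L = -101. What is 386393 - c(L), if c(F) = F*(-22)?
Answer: 387504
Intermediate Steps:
L = 101/2 (L = -1/2*(-101) = 101/2 ≈ 50.500)
c(F) = -22*F
386393 - c(L) = 386393 - (-22)*101/2 = 386393 - 1*(-1111) = 386393 + 1111 = 387504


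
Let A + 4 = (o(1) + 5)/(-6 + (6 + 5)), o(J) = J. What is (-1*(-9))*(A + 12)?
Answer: 414/5 ≈ 82.800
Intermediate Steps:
A = -14/5 (A = -4 + (1 + 5)/(-6 + (6 + 5)) = -4 + 6/(-6 + 11) = -4 + 6/5 = -14/5 ≈ -2.8000)
(-1*(-9))*(A + 12) = (-1*(-9))*(-14/5 + 12) = 9*(46/5) = 414/5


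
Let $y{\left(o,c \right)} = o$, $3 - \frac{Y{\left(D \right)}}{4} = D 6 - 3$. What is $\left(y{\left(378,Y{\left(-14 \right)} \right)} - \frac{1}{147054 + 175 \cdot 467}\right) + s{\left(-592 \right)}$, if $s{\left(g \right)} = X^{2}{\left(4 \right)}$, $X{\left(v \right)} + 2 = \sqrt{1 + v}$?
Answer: $\frac{88537472}{228779} - 4 \sqrt{5} \approx 378.06$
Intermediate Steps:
$X{\left(v \right)} = -2 + \sqrt{1 + v}$
$s{\left(g \right)} = \left(-2 + \sqrt{5}\right)^{2}$ ($s{\left(g \right)} = \left(-2 + \sqrt{1 + 4}\right)^{2} = \left(-2 + \sqrt{5}\right)^{2}$)
$Y{\left(D \right)} = 24 - 24 D$ ($Y{\left(D \right)} = 12 - 4 \left(D 6 - 3\right) = 12 - 4 \left(6 D - 3\right) = 12 - 4 \left(-3 + 6 D\right) = 12 - \left(-12 + 24 D\right) = 24 - 24 D$)
$\left(y{\left(378,Y{\left(-14 \right)} \right)} - \frac{1}{147054 + 175 \cdot 467}\right) + s{\left(-592 \right)} = \left(378 - \frac{1}{147054 + 175 \cdot 467}\right) + \left(2 - \sqrt{5}\right)^{2} = \left(378 - \frac{1}{147054 + 81725}\right) + \left(2 - \sqrt{5}\right)^{2} = \left(378 - \frac{1}{228779}\right) + \left(2 - \sqrt{5}\right)^{2} = \frac{86478461}{228779} + \left(2 - \sqrt{5}\right)^{2}$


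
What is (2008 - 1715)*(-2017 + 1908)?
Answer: -31937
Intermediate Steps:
(2008 - 1715)*(-2017 + 1908) = 293*(-109) = -31937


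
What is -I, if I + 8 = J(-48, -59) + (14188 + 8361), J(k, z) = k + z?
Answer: -22434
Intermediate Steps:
I = 22434 (I = -8 + ((-48 - 59) + (14188 + 8361)) = -8 + (-107 + 22549) = -8 + 22442 = 22434)
-I = -1*22434 = -22434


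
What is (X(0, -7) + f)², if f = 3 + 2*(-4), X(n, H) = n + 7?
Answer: 4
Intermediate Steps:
X(n, H) = 7 + n
f = -5 (f = 3 - 8 = -5)
(X(0, -7) + f)² = ((7 + 0) - 5)² = (7 - 5)² = 2² = 4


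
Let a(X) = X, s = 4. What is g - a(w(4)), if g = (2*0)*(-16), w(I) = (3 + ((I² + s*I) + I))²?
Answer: -1521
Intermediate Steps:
w(I) = (3 + I² + 5*I)² (w(I) = (3 + ((I² + 4*I) + I))² = (3 + (I² + 5*I))² = (3 + I² + 5*I)²)
g = 0 (g = 0*(-16) = 0)
g - a(w(4)) = 0 - (3 + 4² + 5*4)² = 0 - (3 + 16 + 20)² = 0 - 1*39² = 0 - 1*1521 = 0 - 1521 = -1521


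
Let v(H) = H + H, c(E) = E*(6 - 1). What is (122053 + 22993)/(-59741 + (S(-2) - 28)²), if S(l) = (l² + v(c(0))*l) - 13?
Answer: -72523/29186 ≈ -2.4849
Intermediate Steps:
c(E) = 5*E (c(E) = E*5 = 5*E)
v(H) = 2*H
S(l) = -13 + l² (S(l) = (l² + (2*(5*0))*l) - 13 = (l² + (2*0)*l) - 13 = (l² + 0*l) - 13 = (l² + 0) - 13 = l² - 13 = -13 + l²)
(122053 + 22993)/(-59741 + (S(-2) - 28)²) = (122053 + 22993)/(-59741 + ((-13 + (-2)²) - 28)²) = 145046/(-59741 + ((-13 + 4) - 28)²) = 145046/(-59741 + (-9 - 28)²) = 145046/(-59741 + (-37)²) = 145046/(-59741 + 1369) = 145046/(-58372) = 145046*(-1/58372) = -72523/29186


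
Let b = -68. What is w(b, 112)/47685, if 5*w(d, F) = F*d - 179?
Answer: -1559/47685 ≈ -0.032694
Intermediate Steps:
w(d, F) = -179/5 + F*d/5 (w(d, F) = (F*d - 179)/5 = (-179 + F*d)/5 = -179/5 + F*d/5)
w(b, 112)/47685 = (-179/5 + (1/5)*112*(-68))/47685 = (-179/5 - 7616/5)*(1/47685) = -1559*1/47685 = -1559/47685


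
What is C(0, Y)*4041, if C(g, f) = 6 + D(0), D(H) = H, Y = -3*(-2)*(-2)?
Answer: 24246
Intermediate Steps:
Y = -12 (Y = 6*(-2) = -12)
C(g, f) = 6 (C(g, f) = 6 + 0 = 6)
C(0, Y)*4041 = 6*4041 = 24246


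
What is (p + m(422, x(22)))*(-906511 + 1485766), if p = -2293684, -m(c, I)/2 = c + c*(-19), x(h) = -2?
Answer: -1319827883460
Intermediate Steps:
m(c, I) = 36*c (m(c, I) = -2*(c + c*(-19)) = -2*(c - 19*c) = -(-36)*c = 36*c)
(p + m(422, x(22)))*(-906511 + 1485766) = (-2293684 + 36*422)*(-906511 + 1485766) = (-2293684 + 15192)*579255 = -2278492*579255 = -1319827883460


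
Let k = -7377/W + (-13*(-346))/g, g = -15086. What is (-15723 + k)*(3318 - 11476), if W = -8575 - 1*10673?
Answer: 3103810743325309/24197944 ≈ 1.2827e+8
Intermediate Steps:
W = -19248 (W = -8575 - 10673 = -19248)
k = 4118653/48395888 (k = -7377/(-19248) - 13*(-346)/(-15086) = -7377*(-1/19248) + 4498*(-1/15086) = 2459/6416 - 2249/7543 = 4118653/48395888 ≈ 0.085103)
(-15723 + k)*(3318 - 11476) = (-15723 + 4118653/48395888)*(3318 - 11476) = -760924428371/48395888*(-8158) = 3103810743325309/24197944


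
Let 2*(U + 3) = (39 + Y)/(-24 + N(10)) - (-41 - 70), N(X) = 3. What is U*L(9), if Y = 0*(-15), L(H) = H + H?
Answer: 6498/7 ≈ 928.29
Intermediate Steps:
L(H) = 2*H
Y = 0
U = 361/7 (U = -3 + ((39 + 0)/(-24 + 3) - (-41 - 70))/2 = -3 + (39/(-21) - 1*(-111))/2 = -3 + (39*(-1/21) + 111)/2 = -3 + (-13/7 + 111)/2 = -3 + (1/2)*(764/7) = -3 + 382/7 = 361/7 ≈ 51.571)
U*L(9) = 361*(2*9)/7 = (361/7)*18 = 6498/7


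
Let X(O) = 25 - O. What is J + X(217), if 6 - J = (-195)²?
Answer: -38211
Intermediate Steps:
J = -38019 (J = 6 - 1*(-195)² = 6 - 1*38025 = 6 - 38025 = -38019)
J + X(217) = -38019 + (25 - 1*217) = -38019 + (25 - 217) = -38019 - 192 = -38211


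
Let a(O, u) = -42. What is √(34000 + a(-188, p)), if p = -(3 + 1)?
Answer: √33958 ≈ 184.28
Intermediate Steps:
p = -4 (p = -1*4 = -4)
√(34000 + a(-188, p)) = √(34000 - 42) = √33958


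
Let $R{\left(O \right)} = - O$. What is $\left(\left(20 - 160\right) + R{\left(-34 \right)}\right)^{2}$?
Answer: $11236$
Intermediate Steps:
$\left(\left(20 - 160\right) + R{\left(-34 \right)}\right)^{2} = \left(\left(20 - 160\right) - -34\right)^{2} = \left(\left(20 - 160\right) + 34\right)^{2} = \left(-140 + 34\right)^{2} = \left(-106\right)^{2} = 11236$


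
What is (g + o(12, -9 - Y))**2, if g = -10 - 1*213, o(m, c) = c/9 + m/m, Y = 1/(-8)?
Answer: 257763025/5184 ≈ 49723.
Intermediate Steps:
Y = -1/8 ≈ -0.12500
o(m, c) = 1 + c/9 (o(m, c) = c*(1/9) + 1 = c/9 + 1 = 1 + c/9)
g = -223 (g = -10 - 213 = -223)
(g + o(12, -9 - Y))**2 = (-223 + (1 + (-9 - 1*(-1/8))/9))**2 = (-223 + (1 + (-9 + 1/8)/9))**2 = (-223 + (1 + (1/9)*(-71/8)))**2 = (-223 + (1 - 71/72))**2 = (-223 + 1/72)**2 = (-16055/72)**2 = 257763025/5184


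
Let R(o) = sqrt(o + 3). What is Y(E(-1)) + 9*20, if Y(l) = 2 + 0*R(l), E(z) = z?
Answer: 182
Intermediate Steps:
R(o) = sqrt(3 + o)
Y(l) = 2 (Y(l) = 2 + 0*sqrt(3 + l) = 2 + 0 = 2)
Y(E(-1)) + 9*20 = 2 + 9*20 = 2 + 180 = 182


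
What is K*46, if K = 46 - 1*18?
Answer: 1288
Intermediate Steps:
K = 28 (K = 46 - 18 = 28)
K*46 = 28*46 = 1288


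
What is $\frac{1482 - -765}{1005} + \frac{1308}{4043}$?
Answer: $\frac{3466387}{1354405} \approx 2.5593$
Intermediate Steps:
$\frac{1482 - -765}{1005} + \frac{1308}{4043} = \left(1482 + 765\right) \frac{1}{1005} + 1308 \cdot \frac{1}{4043} = 2247 \cdot \frac{1}{1005} + \frac{1308}{4043} = \frac{749}{335} + \frac{1308}{4043} = \frac{3466387}{1354405}$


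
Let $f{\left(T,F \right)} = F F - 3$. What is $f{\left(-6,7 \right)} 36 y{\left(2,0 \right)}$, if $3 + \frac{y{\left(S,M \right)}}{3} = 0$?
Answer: $-14904$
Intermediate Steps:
$f{\left(T,F \right)} = -3 + F^{2}$ ($f{\left(T,F \right)} = F^{2} - 3 = -3 + F^{2}$)
$y{\left(S,M \right)} = -9$ ($y{\left(S,M \right)} = -9 + 3 \cdot 0 = -9 + 0 = -9$)
$f{\left(-6,7 \right)} 36 y{\left(2,0 \right)} = \left(-3 + 7^{2}\right) 36 \left(-9\right) = \left(-3 + 49\right) 36 \left(-9\right) = 46 \cdot 36 \left(-9\right) = 1656 \left(-9\right) = -14904$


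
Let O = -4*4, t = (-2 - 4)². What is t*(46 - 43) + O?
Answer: 92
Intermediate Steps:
t = 36 (t = (-6)² = 36)
O = -16
t*(46 - 43) + O = 36*(46 - 43) - 16 = 36*3 - 16 = 108 - 16 = 92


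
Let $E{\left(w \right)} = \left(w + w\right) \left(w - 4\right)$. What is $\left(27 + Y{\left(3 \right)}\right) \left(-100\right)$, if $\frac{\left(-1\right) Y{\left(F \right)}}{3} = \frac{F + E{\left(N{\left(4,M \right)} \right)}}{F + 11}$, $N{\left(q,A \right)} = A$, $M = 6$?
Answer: $- \frac{14850}{7} \approx -2121.4$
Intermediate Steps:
$E{\left(w \right)} = 2 w \left(-4 + w\right)$
$Y{\left(F \right)} = - \frac{3 \left(24 + F\right)}{11 + F}$ ($Y{\left(F \right)} = - 3 \frac{F + 2 \cdot 6 \left(-4 + 6\right)}{F + 11} = - 3 \frac{F + 2 \cdot 6 \cdot 2}{11 + F} = - 3 \frac{F + 24}{11 + F} = - 3 \frac{24 + F}{11 + F} = - \frac{3 \left(24 + F\right)}{11 + F}$)
$\left(27 + Y{\left(3 \right)}\right) \left(-100\right) = \left(27 + \frac{3 \left(-24 - 3\right)}{11 + 3}\right) \left(-100\right) = \left(27 + \frac{3 \left(-24 - 3\right)}{14}\right) \left(-100\right) = \left(27 + 3 \cdot \frac{1}{14} \left(-27\right)\right) \left(-100\right) = \left(27 - \frac{81}{14}\right) \left(-100\right) = \frac{297}{14} \left(-100\right) = - \frac{14850}{7}$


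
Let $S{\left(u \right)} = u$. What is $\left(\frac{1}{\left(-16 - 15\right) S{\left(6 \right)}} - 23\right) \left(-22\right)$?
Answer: $\frac{47069}{93} \approx 506.12$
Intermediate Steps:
$\left(\frac{1}{\left(-16 - 15\right) S{\left(6 \right)}} - 23\right) \left(-22\right) = \left(\frac{1}{\left(-16 - 15\right) 6} - 23\right) \left(-22\right) = \left(\frac{1}{-31} \cdot \frac{1}{6} - 23\right) \left(-22\right) = \left(\left(- \frac{1}{31}\right) \frac{1}{6} - 23\right) \left(-22\right) = \left(- \frac{1}{186} - 23\right) \left(-22\right) = \left(- \frac{4279}{186}\right) \left(-22\right) = \frac{47069}{93}$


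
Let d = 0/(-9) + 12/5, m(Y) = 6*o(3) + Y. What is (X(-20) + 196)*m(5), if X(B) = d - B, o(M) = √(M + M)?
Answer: 1092 + 6552*√6/5 ≈ 4301.8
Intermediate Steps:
o(M) = √2*√M (o(M) = √(2*M) = √2*√M)
m(Y) = Y + 6*√6 (m(Y) = 6*(√2*√3) + Y = 6*√6 + Y = Y + 6*√6)
d = 12/5 (d = 0*(-⅑) + 12*(⅕) = 0 + 12/5 = 12/5 ≈ 2.4000)
X(B) = 12/5 - B
(X(-20) + 196)*m(5) = ((12/5 - 1*(-20)) + 196)*(5 + 6*√6) = ((12/5 + 20) + 196)*(5 + 6*√6) = (112/5 + 196)*(5 + 6*√6) = 1092*(5 + 6*√6)/5 = 1092 + 6552*√6/5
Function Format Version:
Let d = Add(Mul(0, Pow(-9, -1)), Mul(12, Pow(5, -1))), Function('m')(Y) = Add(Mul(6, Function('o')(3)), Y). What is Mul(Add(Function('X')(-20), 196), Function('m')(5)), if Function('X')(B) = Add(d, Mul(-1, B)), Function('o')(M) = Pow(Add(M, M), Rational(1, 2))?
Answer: Add(1092, Mul(Rational(6552, 5), Pow(6, Rational(1, 2)))) ≈ 4301.8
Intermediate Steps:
Function('o')(M) = Mul(Pow(2, Rational(1, 2)), Pow(M, Rational(1, 2))) (Function('o')(M) = Pow(Mul(2, M), Rational(1, 2)) = Mul(Pow(2, Rational(1, 2)), Pow(M, Rational(1, 2))))
Function('m')(Y) = Add(Y, Mul(6, Pow(6, Rational(1, 2)))) (Function('m')(Y) = Add(Mul(6, Mul(Pow(2, Rational(1, 2)), Pow(3, Rational(1, 2)))), Y) = Add(Mul(6, Pow(6, Rational(1, 2))), Y) = Add(Y, Mul(6, Pow(6, Rational(1, 2)))))
d = Rational(12, 5) (d = Add(Mul(0, Rational(-1, 9)), Mul(12, Rational(1, 5))) = Add(0, Rational(12, 5)) = Rational(12, 5) ≈ 2.4000)
Function('X')(B) = Add(Rational(12, 5), Mul(-1, B))
Mul(Add(Function('X')(-20), 196), Function('m')(5)) = Mul(Add(Add(Rational(12, 5), Mul(-1, -20)), 196), Add(5, Mul(6, Pow(6, Rational(1, 2))))) = Mul(Add(Add(Rational(12, 5), 20), 196), Add(5, Mul(6, Pow(6, Rational(1, 2))))) = Mul(Add(Rational(112, 5), 196), Add(5, Mul(6, Pow(6, Rational(1, 2))))) = Mul(Rational(1092, 5), Add(5, Mul(6, Pow(6, Rational(1, 2))))) = Add(1092, Mul(Rational(6552, 5), Pow(6, Rational(1, 2))))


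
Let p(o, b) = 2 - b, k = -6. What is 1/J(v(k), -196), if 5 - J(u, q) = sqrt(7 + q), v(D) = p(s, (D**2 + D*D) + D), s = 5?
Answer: 5/214 + 3*I*sqrt(21)/214 ≈ 0.023364 + 0.064242*I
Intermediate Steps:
v(D) = 2 - D - 2*D**2 (v(D) = 2 - ((D**2 + D*D) + D) = 2 - ((D**2 + D**2) + D) = 2 - (2*D**2 + D) = 2 - (D + 2*D**2) = 2 + (-D - 2*D**2) = 2 - D - 2*D**2)
J(u, q) = 5 - sqrt(7 + q)
1/J(v(k), -196) = 1/(5 - sqrt(7 - 196)) = 1/(5 - sqrt(-189)) = 1/(5 - 3*I*sqrt(21))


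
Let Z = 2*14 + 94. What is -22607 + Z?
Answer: -22485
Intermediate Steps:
Z = 122 (Z = 28 + 94 = 122)
-22607 + Z = -22607 + 122 = -22485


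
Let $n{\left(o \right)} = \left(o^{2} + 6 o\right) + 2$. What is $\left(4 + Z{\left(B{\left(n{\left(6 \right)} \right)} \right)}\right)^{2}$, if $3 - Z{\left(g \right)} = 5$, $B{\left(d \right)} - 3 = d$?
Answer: $4$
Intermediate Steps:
$n{\left(o \right)} = 2 + o^{2} + 6 o$
$B{\left(d \right)} = 3 + d$
$Z{\left(g \right)} = -2$ ($Z{\left(g \right)} = 3 - 5 = -2$)
$\left(4 + Z{\left(B{\left(n{\left(6 \right)} \right)} \right)}\right)^{2} = \left(4 - 2\right)^{2} = 2^{2} = 4$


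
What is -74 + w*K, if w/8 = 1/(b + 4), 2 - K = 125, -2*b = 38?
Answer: -42/5 ≈ -8.4000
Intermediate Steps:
b = -19 (b = -½*38 = -19)
K = -123 (K = 2 - 1*125 = 2 - 125 = -123)
w = -8/15 (w = 8/(-19 + 4) = 8/(-15) = 8*(-1/15) = -8/15 ≈ -0.53333)
-74 + w*K = -74 - 8/15*(-123) = -74 + 328/5 = -42/5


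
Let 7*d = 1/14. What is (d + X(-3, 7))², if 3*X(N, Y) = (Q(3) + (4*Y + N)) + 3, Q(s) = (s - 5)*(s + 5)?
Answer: 154449/9604 ≈ 16.082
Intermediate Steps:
Q(s) = (-5 + s)*(5 + s)
d = 1/98 (d = (⅐)/14 = (⅐)*(1/14) = 1/98 ≈ 0.010204)
X(N, Y) = -13/3 + N/3 + 4*Y/3 (X(N, Y) = (((-25 + 3²) + (4*Y + N)) + 3)/3 = (((-25 + 9) + (N + 4*Y)) + 3)/3 = ((-16 + (N + 4*Y)) + 3)/3 = ((-16 + N + 4*Y) + 3)/3 = (-13 + N + 4*Y)/3 = -13/3 + N/3 + 4*Y/3)
(d + X(-3, 7))² = (1/98 + (-13/3 + (⅓)*(-3) + (4/3)*7))² = (1/98 + (-13/3 - 1 + 28/3))² = (1/98 + 4)² = (393/98)² = 154449/9604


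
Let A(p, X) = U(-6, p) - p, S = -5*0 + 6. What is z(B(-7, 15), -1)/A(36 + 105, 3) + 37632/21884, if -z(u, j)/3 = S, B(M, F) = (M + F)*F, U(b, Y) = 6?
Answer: 152062/82065 ≈ 1.8529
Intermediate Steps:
B(M, F) = F*(F + M) (B(M, F) = (F + M)*F = F*(F + M))
S = 6 (S = 0 + 6 = 6)
z(u, j) = -18 (z(u, j) = -3*6 = -18)
A(p, X) = 6 - p
z(B(-7, 15), -1)/A(36 + 105, 3) + 37632/21884 = -18/(6 - (36 + 105)) + 37632/21884 = -18/(6 - 1*141) + 37632*(1/21884) = -18/(6 - 141) + 9408/5471 = -18/(-135) + 9408/5471 = -18*(-1/135) + 9408/5471 = 2/15 + 9408/5471 = 152062/82065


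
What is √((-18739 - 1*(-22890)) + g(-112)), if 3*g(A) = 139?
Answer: 4*√2361/3 ≈ 64.787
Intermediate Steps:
g(A) = 139/3 (g(A) = (⅓)*139 = 139/3)
√((-18739 - 1*(-22890)) + g(-112)) = √((-18739 - 1*(-22890)) + 139/3) = √((-18739 + 22890) + 139/3) = √(4151 + 139/3) = √(12592/3) = 4*√2361/3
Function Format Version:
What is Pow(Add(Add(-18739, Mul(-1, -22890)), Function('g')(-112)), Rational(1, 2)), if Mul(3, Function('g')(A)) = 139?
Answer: Mul(Rational(4, 3), Pow(2361, Rational(1, 2))) ≈ 64.787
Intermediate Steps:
Function('g')(A) = Rational(139, 3) (Function('g')(A) = Mul(Rational(1, 3), 139) = Rational(139, 3))
Pow(Add(Add(-18739, Mul(-1, -22890)), Function('g')(-112)), Rational(1, 2)) = Pow(Add(Add(-18739, Mul(-1, -22890)), Rational(139, 3)), Rational(1, 2)) = Pow(Add(Add(-18739, 22890), Rational(139, 3)), Rational(1, 2)) = Pow(Add(4151, Rational(139, 3)), Rational(1, 2)) = Pow(Rational(12592, 3), Rational(1, 2)) = Mul(Rational(4, 3), Pow(2361, Rational(1, 2)))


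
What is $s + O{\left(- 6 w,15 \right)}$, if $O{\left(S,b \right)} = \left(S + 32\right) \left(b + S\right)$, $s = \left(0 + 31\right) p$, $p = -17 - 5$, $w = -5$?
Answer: $2108$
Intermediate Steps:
$p = -22$
$s = -682$ ($s = \left(0 + 31\right) \left(-22\right) = 31 \left(-22\right) = -682$)
$O{\left(S,b \right)} = \left(32 + S\right) \left(S + b\right)$
$s + O{\left(- 6 w,15 \right)} = -682 + \left(\left(\left(-6\right) \left(-5\right)\right)^{2} + 32 \left(\left(-6\right) \left(-5\right)\right) + 32 \cdot 15 + \left(-6\right) \left(-5\right) 15\right) = -682 + \left(30^{2} + 32 \cdot 30 + 480 + 30 \cdot 15\right) = -682 + \left(900 + 960 + 480 + 450\right) = -682 + 2790 = 2108$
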